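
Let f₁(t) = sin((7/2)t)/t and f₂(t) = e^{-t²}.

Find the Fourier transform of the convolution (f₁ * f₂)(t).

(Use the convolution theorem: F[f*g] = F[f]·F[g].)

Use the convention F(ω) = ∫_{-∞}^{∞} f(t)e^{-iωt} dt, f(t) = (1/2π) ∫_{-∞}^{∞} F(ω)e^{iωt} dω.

F[f₁*f₂](ω) = \begin{cases} \pi^{\frac{3}{2}} e^{- \frac{\omega^{2}}{4}} & \text{for}\: \omega > - \frac{7}{2} \wedge \omega < \frac{7}{2} \\0 & \text{otherwise} \end{cases}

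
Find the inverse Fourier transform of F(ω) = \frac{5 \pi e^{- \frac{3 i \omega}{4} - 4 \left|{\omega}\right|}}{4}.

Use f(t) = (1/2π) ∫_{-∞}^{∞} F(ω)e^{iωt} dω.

f(t) = \frac{5}{\left(t - \frac{3}{4}\right)^{2} + 16}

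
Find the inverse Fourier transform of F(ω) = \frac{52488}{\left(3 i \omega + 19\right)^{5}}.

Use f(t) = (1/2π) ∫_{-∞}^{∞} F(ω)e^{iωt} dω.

f(t) = 9 t^{4} e^{- \frac{19 t}{3}} u\left(t\right)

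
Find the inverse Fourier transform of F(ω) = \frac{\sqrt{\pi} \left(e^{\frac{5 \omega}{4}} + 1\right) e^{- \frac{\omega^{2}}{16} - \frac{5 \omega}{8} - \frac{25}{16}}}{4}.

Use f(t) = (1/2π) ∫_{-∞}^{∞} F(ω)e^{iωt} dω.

f(t) = e^{- 4 t^{2}} \cos{\left(5 t \right)}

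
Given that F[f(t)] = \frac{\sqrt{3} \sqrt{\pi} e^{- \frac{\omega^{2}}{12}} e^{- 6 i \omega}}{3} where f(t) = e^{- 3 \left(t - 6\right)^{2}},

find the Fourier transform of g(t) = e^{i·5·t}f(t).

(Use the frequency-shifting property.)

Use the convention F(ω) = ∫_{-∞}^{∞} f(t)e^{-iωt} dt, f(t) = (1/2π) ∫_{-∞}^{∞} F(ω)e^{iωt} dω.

F[g](ω) = \frac{\sqrt{3} \sqrt{\pi} e^{- \frac{\left(\omega - 5\right) \left(\omega - 5 + 72 i\right)}{12}}}{3}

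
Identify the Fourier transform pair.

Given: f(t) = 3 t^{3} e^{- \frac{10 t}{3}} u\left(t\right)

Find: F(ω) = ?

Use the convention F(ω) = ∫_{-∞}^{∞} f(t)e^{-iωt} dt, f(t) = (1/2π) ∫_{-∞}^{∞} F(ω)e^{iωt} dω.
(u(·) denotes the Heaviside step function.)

F(ω) = \frac{1458}{\left(3 i \omega + 10\right)^{4}}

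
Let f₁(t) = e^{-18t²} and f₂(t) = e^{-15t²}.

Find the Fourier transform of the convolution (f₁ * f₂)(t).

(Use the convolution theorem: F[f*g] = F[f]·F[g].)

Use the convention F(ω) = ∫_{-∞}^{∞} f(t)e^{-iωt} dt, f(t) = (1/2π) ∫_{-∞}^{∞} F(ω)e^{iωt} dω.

F[f₁*f₂](ω) = \frac{\sqrt{30} \pi e^{- \frac{11 \omega^{2}}{360}}}{90}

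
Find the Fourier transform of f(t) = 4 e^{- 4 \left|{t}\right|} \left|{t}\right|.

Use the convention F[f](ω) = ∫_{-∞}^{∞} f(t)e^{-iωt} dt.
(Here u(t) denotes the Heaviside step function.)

F(ω) = \frac{8 \left(16 - \omega^{2}\right)}{\left(\omega^{2} + 16\right)^{2}}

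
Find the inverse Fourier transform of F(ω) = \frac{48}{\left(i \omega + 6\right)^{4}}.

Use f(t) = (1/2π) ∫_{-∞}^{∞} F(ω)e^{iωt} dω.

f(t) = 8 t^{3} e^{- 6 t} u\left(t\right)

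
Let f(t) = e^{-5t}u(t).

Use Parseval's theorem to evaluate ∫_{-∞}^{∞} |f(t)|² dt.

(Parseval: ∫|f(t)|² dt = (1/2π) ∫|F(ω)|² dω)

∫|f(t)|² dt = \frac{1}{10}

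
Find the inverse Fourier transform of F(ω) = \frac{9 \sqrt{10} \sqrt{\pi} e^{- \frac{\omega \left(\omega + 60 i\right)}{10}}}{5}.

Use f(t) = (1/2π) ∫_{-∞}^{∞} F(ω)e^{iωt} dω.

f(t) = 9 e^{- \frac{5 \left(t - 6\right)^{2}}{2}}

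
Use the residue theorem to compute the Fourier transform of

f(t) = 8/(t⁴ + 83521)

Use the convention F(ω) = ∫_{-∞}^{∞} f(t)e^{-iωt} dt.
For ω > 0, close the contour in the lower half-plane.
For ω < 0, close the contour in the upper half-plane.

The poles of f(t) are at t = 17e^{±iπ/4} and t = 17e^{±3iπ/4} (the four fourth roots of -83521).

Let g(z) = f(z)e^{-iωz}; for large |z| the factor e^{-iωz} decays in the lower half-plane when ω > 0 and in the upper half-plane when ω < 0.

Case ω > 0 (lower half-plane, clockwise contour ⇒ F(ω) = -2πi·ΣRes):
  Res_{z = - \frac{17 \sqrt{2}}{2} - \frac{17 \sqrt{2} i}{2}} g(z) = \frac{\sqrt{2} \left(1 + i\right) e^{\frac{17 \sqrt{2} \omega \left(-1 + i\right)}{2}}}{4913}
  Res_{z = \frac{17 \sqrt{2}}{2} - \frac{17 \sqrt{2} i}{2}} g(z) = \frac{\sqrt{2} \left(-1 + i\right) e^{- \frac{17 \sqrt{2} \omega \left(1 + i\right)}{2}}}{4913}
  F(ω) = -2πi·ΣRes = \frac{2 \sqrt{2} \pi \left(\left(1 - i\right) e^{17 \sqrt{2} i \omega} + 1 + i\right) e^{- \frac{17 \sqrt{2} \omega \left(1 + i\right)}{2}}}{4913} = \frac{8 \pi e^{- \frac{17 \sqrt{2} \omega}{2}} \sin{\left(\frac{17 \sqrt{2} \omega}{2} + \frac{\pi}{4} \right)}}{4913}

Case ω < 0 (upper half-plane, counterclockwise contour ⇒ F(ω) = +2πi·ΣRes):
  Res_{z = \frac{17 \sqrt{2}}{2} + \frac{17 \sqrt{2} i}{2}} g(z) = - \frac{\sqrt{2} \left(1 + i\right) e^{\frac{17 \sqrt{2} \omega \left(1 - i\right)}{2}}}{4913}
  Res_{z = - \frac{17 \sqrt{2}}{2} + \frac{17 \sqrt{2} i}{2}} g(z) = \frac{\sqrt{2} \left(1 - i\right) e^{\frac{17 \sqrt{2} \omega \left(1 + i\right)}{2}}}{4913}
  F(ω) = 2πi·ΣRes = - \frac{2 \sqrt{2} i \pi \left(\left(1 + i\right) e^{\frac{17 \sqrt{2} \omega \left(1 - i\right)}{2}} - \left(1 - i\right) e^{\frac{17 \sqrt{2} \omega \left(1 + i\right)}{2}}\right)}{4913} = \frac{8 \pi e^{\frac{17 \sqrt{2} \omega}{2}} \cos{\left(\frac{17 \sqrt{2} \omega}{2} + \frac{\pi}{4} \right)}}{4913}

Both cases combine into a single formula in |ω|:

F(ω) = \frac{8 \pi e^{- \frac{17 \sqrt{2} \left|{\omega}\right|}{2}} \sin{\left(\frac{17 \sqrt{2} \left|{\omega}\right|}{2} + \frac{\pi}{4} \right)}}{4913}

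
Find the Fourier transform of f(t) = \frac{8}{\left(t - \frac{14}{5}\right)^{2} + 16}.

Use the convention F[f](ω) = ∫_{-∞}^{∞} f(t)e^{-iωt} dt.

F(ω) = 2 \pi e^{- \frac{14 i \omega}{5} - 4 \left|{\omega}\right|}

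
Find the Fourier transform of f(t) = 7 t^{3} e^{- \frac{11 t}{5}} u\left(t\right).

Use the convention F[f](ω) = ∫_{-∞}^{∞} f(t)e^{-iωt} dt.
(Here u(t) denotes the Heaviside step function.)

F(ω) = \frac{26250}{\left(5 i \omega + 11\right)^{4}}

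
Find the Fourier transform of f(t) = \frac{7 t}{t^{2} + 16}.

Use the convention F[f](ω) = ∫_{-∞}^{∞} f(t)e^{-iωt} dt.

F(ω) = - 7 i \pi e^{- 4 \left|{\omega}\right|} \operatorname{sign}{\left(\omega \right)}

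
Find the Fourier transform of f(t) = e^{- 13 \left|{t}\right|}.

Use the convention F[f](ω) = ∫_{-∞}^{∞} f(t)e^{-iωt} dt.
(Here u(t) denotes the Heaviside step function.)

F(ω) = \frac{26}{\omega^{2} + 169}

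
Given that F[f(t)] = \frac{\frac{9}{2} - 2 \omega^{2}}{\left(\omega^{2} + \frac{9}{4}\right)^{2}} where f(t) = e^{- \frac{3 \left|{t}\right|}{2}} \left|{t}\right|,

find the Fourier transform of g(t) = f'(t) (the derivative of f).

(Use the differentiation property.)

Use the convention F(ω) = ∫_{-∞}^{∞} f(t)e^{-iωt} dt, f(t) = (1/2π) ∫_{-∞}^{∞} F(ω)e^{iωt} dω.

F[g](ω) = - \frac{8 i \omega \left(4 \omega^{2} - 9\right)}{\left(4 \omega^{2} + 9\right)^{2}}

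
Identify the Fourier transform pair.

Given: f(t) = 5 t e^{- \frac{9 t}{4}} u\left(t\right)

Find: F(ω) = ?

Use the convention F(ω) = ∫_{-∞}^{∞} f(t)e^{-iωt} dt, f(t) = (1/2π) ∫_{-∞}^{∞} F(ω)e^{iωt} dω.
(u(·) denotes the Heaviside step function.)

F(ω) = \frac{80}{\left(4 i \omega + 9\right)^{2}}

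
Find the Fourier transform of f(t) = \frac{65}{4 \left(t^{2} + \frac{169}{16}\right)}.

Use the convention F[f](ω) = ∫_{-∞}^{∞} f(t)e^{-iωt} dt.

F(ω) = 5 \pi e^{- \frac{13 \left|{\omega}\right|}{4}}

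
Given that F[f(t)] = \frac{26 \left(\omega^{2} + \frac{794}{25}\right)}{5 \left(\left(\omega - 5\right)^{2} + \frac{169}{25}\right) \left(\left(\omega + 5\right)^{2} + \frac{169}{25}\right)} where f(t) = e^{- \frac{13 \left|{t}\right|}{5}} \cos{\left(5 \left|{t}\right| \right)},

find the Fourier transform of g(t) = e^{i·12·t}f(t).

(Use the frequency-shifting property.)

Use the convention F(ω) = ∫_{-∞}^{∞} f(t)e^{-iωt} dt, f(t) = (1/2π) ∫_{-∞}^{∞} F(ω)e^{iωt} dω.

F[g](ω) = \frac{130 \left(25 \left(\omega - 12\right)^{2} + 794\right)}{\left(25 \left(\omega - 17\right)^{2} + 169\right) \left(25 \left(\omega - 7\right)^{2} + 169\right)}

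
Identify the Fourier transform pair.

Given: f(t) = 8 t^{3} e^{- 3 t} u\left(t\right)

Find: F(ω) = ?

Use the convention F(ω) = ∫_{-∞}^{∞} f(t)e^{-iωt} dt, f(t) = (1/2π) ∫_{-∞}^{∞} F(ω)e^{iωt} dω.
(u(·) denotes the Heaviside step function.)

F(ω) = \frac{48}{\left(i \omega + 3\right)^{4}}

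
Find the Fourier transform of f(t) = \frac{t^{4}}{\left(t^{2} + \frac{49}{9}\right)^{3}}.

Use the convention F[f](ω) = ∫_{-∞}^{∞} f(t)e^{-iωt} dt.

F(ω) = \frac{\pi \left(49 \omega^{2} - 105 \left|{\omega}\right| + 27\right) e^{- \frac{7 \left|{\omega}\right|}{3}}}{168}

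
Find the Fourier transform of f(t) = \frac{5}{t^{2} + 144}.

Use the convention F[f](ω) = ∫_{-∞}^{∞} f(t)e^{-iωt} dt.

F(ω) = \frac{5 \pi e^{- 12 \left|{\omega}\right|}}{12}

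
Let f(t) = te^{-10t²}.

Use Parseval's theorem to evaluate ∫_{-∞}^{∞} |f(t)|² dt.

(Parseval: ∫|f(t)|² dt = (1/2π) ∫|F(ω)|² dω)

∫|f(t)|² dt = \frac{\sqrt{5} \sqrt{\pi}}{400}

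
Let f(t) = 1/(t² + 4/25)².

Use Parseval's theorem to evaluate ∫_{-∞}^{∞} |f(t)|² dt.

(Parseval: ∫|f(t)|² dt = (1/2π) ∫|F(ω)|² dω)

∫|f(t)|² dt = \frac{390625 \pi}{2048}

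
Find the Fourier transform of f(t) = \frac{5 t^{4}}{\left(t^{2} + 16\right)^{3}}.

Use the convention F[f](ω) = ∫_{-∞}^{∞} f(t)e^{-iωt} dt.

F(ω) = \frac{5 \pi \left(16 \omega^{2} - 20 \left|{\omega}\right| + 3\right) e^{- 4 \left|{\omega}\right|}}{32}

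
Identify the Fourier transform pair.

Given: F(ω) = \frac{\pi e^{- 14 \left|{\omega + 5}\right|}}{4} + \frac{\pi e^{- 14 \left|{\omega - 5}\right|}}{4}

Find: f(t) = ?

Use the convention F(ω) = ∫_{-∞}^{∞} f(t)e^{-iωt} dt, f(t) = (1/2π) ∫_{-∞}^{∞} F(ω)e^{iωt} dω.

f(t) = \frac{7 \cos{\left(5 t \right)}}{t^{2} + 196}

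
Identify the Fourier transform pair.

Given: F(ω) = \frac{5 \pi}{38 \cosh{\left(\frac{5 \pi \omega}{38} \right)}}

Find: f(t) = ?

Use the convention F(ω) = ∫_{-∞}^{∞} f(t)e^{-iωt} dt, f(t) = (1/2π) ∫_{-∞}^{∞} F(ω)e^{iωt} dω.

f(t) = \frac{1}{e^{\frac{19 t}{5}} + e^{- \frac{19 t}{5}}}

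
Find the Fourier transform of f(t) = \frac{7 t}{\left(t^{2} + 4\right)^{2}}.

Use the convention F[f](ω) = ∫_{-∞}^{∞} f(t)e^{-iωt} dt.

F(ω) = - \frac{7 i \pi \omega e^{- 2 \left|{\omega}\right|}}{4}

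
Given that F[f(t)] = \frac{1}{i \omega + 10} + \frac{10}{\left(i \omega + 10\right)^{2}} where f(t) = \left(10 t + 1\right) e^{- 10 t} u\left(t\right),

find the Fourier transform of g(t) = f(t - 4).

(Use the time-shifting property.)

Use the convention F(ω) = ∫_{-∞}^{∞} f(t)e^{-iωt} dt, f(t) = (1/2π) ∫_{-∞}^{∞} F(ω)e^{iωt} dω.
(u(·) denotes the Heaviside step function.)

F[g](ω) = \frac{\left(- i \omega - 20\right) e^{- 4 i \omega}}{\omega^{2} - 20 i \omega - 100}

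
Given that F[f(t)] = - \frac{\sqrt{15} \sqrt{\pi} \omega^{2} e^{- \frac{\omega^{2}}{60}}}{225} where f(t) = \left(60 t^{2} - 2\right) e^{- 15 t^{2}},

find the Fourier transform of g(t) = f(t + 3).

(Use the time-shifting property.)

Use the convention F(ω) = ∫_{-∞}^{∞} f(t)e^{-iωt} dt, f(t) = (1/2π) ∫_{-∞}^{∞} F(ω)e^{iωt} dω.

F[g](ω) = - \frac{\sqrt{15} \sqrt{\pi} \omega^{2} e^{- \frac{\omega \left(\omega - 180 i\right)}{60}}}{225}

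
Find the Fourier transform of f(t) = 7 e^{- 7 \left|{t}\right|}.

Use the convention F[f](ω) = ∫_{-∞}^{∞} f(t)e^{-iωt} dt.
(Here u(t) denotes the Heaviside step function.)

F(ω) = \frac{98}{\omega^{2} + 49}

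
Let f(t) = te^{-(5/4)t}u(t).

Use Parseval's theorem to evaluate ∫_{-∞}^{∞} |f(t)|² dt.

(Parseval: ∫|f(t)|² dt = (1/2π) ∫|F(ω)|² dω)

∫|f(t)|² dt = \frac{16}{125}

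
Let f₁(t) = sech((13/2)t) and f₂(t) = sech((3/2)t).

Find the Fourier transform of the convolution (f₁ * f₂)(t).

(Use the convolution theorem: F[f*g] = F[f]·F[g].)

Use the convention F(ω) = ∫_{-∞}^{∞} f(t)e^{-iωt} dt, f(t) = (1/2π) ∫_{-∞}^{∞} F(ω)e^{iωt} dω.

F[f₁*f₂](ω) = \frac{4 \pi^{2}}{39 \cosh{\left(\frac{\pi \omega}{13} \right)} \cosh{\left(\frac{\pi \omega}{3} \right)}}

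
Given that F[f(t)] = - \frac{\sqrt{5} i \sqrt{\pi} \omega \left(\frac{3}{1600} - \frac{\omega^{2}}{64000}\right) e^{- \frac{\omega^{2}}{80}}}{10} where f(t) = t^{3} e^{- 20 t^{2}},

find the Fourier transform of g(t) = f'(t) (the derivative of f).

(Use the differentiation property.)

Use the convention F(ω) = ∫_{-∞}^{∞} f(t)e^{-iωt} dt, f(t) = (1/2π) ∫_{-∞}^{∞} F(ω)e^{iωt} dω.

F[g](ω) = \frac{\sqrt{5} \sqrt{\pi} \omega^{2} \left(120 - \omega^{2}\right) e^{- \frac{\omega^{2}}{80}}}{640000}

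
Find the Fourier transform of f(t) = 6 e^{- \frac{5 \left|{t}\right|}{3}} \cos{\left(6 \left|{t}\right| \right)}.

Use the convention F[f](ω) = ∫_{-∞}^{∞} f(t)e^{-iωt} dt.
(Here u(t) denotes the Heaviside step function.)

F(ω) = \frac{180 \left(9 \omega^{2} + 349\right)}{81 \omega^{4} - 5382 \omega^{2} + 121801}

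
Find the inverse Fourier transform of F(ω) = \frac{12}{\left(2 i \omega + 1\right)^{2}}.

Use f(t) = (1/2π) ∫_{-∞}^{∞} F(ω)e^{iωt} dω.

f(t) = 3 t e^{- \frac{t}{2}} u\left(t\right)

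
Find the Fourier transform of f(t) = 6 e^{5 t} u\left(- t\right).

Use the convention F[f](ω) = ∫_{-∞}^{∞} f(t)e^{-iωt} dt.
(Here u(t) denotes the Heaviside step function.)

F(ω) = - \frac{6}{i \omega - 5}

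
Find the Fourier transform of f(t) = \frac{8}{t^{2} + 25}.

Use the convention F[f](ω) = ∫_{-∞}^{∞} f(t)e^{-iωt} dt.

F(ω) = \frac{8 \pi e^{- 5 \left|{\omega}\right|}}{5}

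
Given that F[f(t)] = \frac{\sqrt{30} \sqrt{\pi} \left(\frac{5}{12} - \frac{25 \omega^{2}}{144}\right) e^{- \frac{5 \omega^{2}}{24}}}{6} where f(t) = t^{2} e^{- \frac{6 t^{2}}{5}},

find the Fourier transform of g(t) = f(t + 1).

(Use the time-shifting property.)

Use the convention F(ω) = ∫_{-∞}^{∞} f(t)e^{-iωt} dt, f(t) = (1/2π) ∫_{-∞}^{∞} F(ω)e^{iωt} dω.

F[g](ω) = \frac{5 \sqrt{30} \sqrt{\pi} \left(12 - 5 \omega^{2}\right) e^{\omega \left(- \frac{5 \omega}{24} + i\right)}}{864}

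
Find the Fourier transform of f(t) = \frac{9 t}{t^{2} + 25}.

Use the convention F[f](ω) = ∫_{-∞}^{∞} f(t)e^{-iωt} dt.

F(ω) = - 9 i \pi e^{- 5 \left|{\omega}\right|} \operatorname{sign}{\left(\omega \right)}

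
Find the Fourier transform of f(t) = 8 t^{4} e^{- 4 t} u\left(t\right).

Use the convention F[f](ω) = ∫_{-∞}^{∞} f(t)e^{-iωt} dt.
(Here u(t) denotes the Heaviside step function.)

F(ω) = \frac{192}{\left(i \omega + 4\right)^{5}}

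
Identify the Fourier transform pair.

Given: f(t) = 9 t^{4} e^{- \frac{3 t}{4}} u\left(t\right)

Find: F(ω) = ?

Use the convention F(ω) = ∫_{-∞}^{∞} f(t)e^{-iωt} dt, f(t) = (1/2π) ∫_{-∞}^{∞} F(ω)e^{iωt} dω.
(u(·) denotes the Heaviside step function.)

F(ω) = \frac{221184}{\left(4 i \omega + 3\right)^{5}}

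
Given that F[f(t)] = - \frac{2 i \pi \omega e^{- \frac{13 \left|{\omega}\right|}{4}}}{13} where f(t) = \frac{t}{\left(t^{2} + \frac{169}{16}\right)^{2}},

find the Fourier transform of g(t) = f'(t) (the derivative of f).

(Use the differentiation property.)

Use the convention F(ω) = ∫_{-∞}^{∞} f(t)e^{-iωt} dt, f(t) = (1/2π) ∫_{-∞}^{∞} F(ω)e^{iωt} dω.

F[g](ω) = \frac{2 \pi \omega^{2} e^{- \frac{13 \left|{\omega}\right|}{4}}}{13}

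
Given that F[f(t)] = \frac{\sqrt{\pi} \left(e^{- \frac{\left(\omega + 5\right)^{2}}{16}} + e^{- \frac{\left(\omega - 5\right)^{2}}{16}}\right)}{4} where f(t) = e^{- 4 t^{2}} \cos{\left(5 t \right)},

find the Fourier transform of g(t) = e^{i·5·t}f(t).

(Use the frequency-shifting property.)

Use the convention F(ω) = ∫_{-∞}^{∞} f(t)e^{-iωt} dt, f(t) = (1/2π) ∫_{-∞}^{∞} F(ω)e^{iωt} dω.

F[g](ω) = \frac{\sqrt{\pi} \left(e^{\frac{5 \omega}{4}} + e^{\frac{25}{4}}\right) e^{- \frac{\omega^{2}}{16} - \frac{25}{4}}}{4}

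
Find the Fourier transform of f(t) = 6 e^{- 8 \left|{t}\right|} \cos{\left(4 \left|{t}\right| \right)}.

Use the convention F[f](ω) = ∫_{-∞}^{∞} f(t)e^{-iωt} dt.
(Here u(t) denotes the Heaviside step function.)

F(ω) = \frac{96 \left(\omega^{2} + 80\right)}{\omega^{4} + 96 \omega^{2} + 6400}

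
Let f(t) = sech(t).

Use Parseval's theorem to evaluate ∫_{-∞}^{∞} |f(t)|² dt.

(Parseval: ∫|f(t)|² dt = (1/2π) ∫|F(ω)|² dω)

∫|f(t)|² dt = 2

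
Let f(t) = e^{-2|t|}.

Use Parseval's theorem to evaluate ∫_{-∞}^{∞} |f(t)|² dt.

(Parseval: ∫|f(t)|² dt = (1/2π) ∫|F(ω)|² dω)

∫|f(t)|² dt = \frac{1}{2}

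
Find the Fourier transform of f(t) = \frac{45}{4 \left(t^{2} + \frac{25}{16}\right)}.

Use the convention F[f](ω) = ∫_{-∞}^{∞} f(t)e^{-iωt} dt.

F(ω) = 9 \pi e^{- \frac{5 \left|{\omega}\right|}{4}}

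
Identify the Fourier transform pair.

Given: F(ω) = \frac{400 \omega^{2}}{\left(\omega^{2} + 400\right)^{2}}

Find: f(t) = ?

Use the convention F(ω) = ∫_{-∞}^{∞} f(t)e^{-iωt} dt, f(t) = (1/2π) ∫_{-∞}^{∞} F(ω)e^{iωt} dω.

f(t) = 5 \left(1 - 20 \left|{t}\right|\right) e^{- 20 \left|{t}\right|}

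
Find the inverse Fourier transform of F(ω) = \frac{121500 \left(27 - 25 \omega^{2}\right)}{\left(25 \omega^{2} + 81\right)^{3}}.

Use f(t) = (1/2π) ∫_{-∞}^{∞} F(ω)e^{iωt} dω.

f(t) = 9 t^{2} e^{- \frac{9 \left|{t}\right|}{5}}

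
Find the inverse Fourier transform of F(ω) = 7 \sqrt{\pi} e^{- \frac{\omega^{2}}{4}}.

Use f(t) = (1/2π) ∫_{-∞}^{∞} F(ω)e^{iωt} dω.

f(t) = 7 e^{- t^{2}}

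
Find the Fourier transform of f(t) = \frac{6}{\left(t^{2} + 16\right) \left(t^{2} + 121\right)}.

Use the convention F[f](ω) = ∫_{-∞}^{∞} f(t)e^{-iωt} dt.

F(ω) = \frac{\pi \left(11 e^{7 \left|{\omega}\right|} - 4\right) e^{- 11 \left|{\omega}\right|}}{770}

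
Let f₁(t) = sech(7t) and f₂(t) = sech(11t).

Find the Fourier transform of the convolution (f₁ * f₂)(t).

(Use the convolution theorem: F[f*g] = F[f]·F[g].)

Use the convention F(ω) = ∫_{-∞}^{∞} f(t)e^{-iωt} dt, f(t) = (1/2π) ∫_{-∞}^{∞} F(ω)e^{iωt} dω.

F[f₁*f₂](ω) = \frac{\pi^{2}}{77 \cosh{\left(\frac{\pi \omega}{22} \right)} \cosh{\left(\frac{\pi \omega}{14} \right)}}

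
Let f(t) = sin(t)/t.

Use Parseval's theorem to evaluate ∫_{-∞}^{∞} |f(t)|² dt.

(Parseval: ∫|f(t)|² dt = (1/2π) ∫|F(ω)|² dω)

∫|f(t)|² dt = \pi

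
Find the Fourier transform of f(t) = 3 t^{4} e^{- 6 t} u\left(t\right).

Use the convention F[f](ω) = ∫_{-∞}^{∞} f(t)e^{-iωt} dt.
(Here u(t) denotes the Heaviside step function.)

F(ω) = \frac{72}{\left(i \omega + 6\right)^{5}}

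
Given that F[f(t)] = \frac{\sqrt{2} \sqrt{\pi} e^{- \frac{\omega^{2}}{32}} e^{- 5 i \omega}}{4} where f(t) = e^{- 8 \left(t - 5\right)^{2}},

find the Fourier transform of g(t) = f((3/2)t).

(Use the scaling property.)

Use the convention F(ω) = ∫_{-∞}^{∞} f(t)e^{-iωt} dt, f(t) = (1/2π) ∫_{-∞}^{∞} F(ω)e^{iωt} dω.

F[g](ω) = \frac{\sqrt{2} \sqrt{\pi} e^{- \frac{\omega \left(\omega + 240 i\right)}{72}}}{6}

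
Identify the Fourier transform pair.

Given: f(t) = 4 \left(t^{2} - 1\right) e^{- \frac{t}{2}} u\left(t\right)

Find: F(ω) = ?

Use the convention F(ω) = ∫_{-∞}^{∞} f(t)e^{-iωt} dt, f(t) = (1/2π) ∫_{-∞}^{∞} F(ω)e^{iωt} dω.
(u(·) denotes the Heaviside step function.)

F(ω) = \frac{8 \left(16 i \omega - \left(2 i \omega + 1\right)^{3} + 8\right)}{\left(2 i \omega + 1\right)^{4}}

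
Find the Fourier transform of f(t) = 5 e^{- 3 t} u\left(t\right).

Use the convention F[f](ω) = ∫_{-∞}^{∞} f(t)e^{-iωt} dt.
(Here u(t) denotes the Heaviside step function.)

F(ω) = \frac{5}{i \omega + 3}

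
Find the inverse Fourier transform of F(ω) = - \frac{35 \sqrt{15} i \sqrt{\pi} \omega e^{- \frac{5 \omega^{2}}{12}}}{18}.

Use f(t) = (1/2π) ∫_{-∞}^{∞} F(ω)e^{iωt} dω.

f(t) = 7 t e^{- \frac{3 t^{2}}{5}}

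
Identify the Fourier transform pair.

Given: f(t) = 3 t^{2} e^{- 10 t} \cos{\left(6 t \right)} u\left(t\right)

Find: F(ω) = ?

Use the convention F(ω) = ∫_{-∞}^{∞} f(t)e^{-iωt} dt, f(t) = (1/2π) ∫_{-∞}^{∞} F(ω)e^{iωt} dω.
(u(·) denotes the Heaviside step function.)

F(ω) = \frac{6 \left(- 108 i \omega + \left(i \omega + 10\right)^{3} - 1080\right)}{\left(\left(i \omega + 10\right)^{2} + 36\right)^{3}}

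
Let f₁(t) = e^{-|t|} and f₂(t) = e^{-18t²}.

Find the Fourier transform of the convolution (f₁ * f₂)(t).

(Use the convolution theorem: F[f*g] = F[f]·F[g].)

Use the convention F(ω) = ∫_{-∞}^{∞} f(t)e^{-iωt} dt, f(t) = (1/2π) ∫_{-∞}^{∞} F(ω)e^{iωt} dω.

F[f₁*f₂](ω) = \frac{\sqrt{2} \sqrt{\pi} e^{- \frac{\omega^{2}}{72}}}{3 \left(\omega^{2} + 1\right)}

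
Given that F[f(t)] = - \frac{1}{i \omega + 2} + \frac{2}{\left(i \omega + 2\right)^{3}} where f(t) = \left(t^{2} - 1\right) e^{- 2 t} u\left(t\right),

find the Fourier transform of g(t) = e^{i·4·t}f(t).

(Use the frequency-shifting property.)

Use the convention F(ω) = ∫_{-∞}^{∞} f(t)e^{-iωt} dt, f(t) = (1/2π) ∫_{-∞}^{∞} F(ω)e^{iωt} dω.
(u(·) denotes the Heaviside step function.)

F[g](ω) = \frac{2 i \left(\omega - 4\right) - \left(i \left(\omega - 4\right) + 2\right)^{3} + 4}{\left(i \left(\omega - 4\right) + 2\right)^{4}}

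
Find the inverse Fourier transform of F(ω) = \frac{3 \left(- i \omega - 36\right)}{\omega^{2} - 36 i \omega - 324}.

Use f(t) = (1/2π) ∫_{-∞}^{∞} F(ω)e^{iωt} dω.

f(t) = 3 \left(18 t + 1\right) e^{- 18 t} u\left(t\right)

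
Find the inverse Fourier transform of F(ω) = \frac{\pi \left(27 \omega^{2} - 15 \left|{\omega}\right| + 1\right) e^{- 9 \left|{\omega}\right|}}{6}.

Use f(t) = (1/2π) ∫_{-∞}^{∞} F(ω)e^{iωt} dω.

f(t) = \frac{4 t^{4}}{\left(t^{2} + 81\right)^{3}}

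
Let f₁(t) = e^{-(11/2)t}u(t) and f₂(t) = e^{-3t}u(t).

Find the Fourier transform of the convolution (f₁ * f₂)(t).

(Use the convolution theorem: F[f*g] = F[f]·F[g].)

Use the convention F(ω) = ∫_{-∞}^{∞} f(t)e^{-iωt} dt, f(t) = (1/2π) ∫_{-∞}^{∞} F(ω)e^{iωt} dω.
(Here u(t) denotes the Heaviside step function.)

F[f₁*f₂](ω) = \frac{2}{\left(i \omega + 3\right) \left(2 i \omega + 11\right)}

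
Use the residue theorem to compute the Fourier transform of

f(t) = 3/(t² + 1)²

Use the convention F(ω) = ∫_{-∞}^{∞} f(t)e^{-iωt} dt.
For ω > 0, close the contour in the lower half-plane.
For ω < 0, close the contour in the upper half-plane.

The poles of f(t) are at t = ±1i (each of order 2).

Let g(z) = f(z)e^{-iωz}; for large |z| the factor e^{-iωz} decays in the lower half-plane when ω > 0 and in the upper half-plane when ω < 0.

Case ω > 0 (lower half-plane, clockwise contour ⇒ F(ω) = -2πi·ΣRes):
  Res_{z = - i} g(z) = \frac{3 i \left(\omega + 1\right) e^{- \omega}}{4} (pole of order 2)
  F(ω) = -2πi·ΣRes = \frac{3 \pi \left(\omega + 1\right) e^{- \omega}}{2}

Case ω < 0 (upper half-plane, counterclockwise contour ⇒ F(ω) = +2πi·ΣRes):
  Res_{z = i} g(z) = \frac{3 i \left(\omega - 1\right) e^{\omega}}{4} (pole of order 2)
  F(ω) = 2πi·ΣRes = \frac{3 \pi \left(1 - \omega\right) e^{\omega}}{2}

Both cases combine into a single formula in |ω|:

F(ω) = \frac{3 \pi \left(\left|{\omega}\right| + 1\right) e^{- \left|{\omega}\right|}}{2}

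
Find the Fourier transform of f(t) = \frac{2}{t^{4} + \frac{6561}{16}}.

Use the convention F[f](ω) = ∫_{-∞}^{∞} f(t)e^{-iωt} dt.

F(ω) = \frac{16 \pi e^{- \frac{9 \sqrt{2} \left|{\omega}\right|}{4}} \sin{\left(\frac{9 \sqrt{2} \left|{\omega}\right|}{4} + \frac{\pi}{4} \right)}}{729}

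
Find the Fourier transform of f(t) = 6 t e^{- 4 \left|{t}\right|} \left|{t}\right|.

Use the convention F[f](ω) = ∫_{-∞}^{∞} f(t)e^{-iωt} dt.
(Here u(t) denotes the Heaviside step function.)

F(ω) = \frac{24 i \omega \left(\omega^{2} - 48\right)}{\left(\omega^{2} + 16\right)^{3}}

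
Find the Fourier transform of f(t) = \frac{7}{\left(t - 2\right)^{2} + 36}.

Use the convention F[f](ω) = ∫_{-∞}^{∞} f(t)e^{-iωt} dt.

F(ω) = \frac{7 \pi e^{- 2 i \omega - 6 \left|{\omega}\right|}}{6}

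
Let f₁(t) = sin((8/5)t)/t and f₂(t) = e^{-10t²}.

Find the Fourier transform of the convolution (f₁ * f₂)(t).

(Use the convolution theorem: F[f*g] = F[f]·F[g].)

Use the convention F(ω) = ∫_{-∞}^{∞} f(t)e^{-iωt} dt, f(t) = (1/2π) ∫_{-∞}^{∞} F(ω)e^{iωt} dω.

F[f₁*f₂](ω) = \begin{cases} \frac{\sqrt{10} \pi^{\frac{3}{2}} e^{- \frac{\omega^{2}}{40}}}{10} & \text{for}\: \omega > - \frac{8}{5} \wedge \omega < \frac{8}{5} \\0 & \text{otherwise} \end{cases}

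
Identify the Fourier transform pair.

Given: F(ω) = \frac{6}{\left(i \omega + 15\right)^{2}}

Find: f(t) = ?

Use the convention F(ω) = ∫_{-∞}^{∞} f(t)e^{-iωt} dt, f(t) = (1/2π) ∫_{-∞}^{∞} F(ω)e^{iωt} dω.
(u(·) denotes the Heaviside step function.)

f(t) = 6 t e^{- 15 t} u\left(t\right)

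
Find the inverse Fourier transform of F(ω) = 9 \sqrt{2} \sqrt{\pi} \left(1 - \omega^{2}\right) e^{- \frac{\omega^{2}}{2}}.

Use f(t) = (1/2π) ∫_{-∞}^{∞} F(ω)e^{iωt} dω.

f(t) = 9 t^{2} e^{- \frac{t^{2}}{2}}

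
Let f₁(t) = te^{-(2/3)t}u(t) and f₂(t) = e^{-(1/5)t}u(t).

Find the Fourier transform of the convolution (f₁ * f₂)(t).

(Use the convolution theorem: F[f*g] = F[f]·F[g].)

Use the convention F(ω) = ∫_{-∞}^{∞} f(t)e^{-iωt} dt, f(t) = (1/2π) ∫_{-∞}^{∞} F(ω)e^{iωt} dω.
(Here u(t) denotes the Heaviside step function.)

F[f₁*f₂](ω) = \frac{45}{\left(3 i \omega + 2\right)^{2} \left(5 i \omega + 1\right)}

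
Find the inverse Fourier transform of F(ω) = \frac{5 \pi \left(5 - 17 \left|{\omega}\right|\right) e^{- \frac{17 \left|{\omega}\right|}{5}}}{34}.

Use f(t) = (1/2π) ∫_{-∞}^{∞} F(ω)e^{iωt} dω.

f(t) = \frac{5 t^{2}}{\left(t^{2} + \frac{289}{25}\right)^{2}}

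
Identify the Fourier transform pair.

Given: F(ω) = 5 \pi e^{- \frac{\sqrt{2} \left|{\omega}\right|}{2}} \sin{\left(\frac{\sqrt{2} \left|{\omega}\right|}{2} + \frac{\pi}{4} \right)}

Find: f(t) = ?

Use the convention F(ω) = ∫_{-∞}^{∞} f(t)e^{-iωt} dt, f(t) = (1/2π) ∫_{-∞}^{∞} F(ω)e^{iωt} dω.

f(t) = \frac{5}{t^{4} + 1}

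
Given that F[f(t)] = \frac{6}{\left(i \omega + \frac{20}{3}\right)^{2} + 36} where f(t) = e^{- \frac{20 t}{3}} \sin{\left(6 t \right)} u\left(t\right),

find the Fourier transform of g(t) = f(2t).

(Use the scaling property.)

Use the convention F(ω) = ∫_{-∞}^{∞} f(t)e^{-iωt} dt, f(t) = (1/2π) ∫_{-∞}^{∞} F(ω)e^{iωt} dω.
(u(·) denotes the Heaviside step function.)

F[g](ω) = \frac{108}{\left(3 i \omega + 40\right)^{2} + 1296}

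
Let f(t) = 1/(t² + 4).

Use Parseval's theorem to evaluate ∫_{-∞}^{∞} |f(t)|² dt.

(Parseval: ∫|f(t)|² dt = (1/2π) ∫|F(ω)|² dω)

∫|f(t)|² dt = \frac{\pi}{16}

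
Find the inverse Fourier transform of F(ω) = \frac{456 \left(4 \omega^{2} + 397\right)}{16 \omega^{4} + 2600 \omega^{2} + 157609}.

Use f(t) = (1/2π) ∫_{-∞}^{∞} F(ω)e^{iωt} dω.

f(t) = 6 e^{- \frac{19 \left|{t}\right|}{2}} \cos{\left(3 \left|{t}\right| \right)}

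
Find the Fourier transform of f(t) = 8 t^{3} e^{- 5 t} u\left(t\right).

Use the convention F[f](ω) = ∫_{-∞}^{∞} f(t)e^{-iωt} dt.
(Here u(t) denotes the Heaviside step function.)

F(ω) = \frac{48}{\left(i \omega + 5\right)^{4}}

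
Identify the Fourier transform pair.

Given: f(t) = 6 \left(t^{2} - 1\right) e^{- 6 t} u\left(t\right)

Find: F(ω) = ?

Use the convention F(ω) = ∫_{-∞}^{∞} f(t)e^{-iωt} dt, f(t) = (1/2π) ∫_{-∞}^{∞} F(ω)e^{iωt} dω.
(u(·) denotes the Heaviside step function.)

F(ω) = \frac{6 \left(2 i \omega - \left(i \omega + 6\right)^{3} + 12\right)}{\left(i \omega + 6\right)^{4}}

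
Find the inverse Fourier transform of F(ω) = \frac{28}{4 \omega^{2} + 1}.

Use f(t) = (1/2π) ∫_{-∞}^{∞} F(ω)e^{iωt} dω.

f(t) = 7 e^{- \frac{\left|{t}\right|}{2}}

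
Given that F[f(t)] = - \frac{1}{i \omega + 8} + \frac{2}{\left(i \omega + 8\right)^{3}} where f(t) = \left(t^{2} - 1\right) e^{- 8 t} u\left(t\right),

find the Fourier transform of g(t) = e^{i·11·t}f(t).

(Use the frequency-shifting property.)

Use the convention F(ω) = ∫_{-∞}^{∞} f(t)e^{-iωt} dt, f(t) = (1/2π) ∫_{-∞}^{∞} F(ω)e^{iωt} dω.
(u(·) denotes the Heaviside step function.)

F[g](ω) = \frac{2 i \left(\omega - 11\right) - \left(i \left(\omega - 11\right) + 8\right)^{3} + 16}{\left(i \left(\omega - 11\right) + 8\right)^{4}}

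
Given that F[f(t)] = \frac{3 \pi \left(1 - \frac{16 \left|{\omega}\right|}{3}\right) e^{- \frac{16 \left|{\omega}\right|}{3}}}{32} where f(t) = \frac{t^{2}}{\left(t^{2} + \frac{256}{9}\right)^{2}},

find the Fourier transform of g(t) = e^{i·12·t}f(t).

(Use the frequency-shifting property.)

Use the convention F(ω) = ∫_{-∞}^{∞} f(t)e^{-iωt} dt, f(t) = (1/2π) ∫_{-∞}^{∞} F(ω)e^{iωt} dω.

F[g](ω) = \frac{\pi \left(3 - 16 \left|{\omega - 12}\right|\right) e^{- \frac{16 \left|{\omega - 12}\right|}{3}}}{32}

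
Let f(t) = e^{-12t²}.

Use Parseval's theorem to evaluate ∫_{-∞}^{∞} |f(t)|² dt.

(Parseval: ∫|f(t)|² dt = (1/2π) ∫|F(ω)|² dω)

∫|f(t)|² dt = \frac{\sqrt{6} \sqrt{\pi}}{12}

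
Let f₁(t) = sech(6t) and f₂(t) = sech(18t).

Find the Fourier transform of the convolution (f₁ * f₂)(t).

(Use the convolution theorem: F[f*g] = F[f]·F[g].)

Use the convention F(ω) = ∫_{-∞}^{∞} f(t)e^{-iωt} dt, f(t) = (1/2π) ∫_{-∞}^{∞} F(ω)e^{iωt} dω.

F[f₁*f₂](ω) = \frac{\pi^{2}}{108 \cosh{\left(\frac{\pi \omega}{36} \right)} \cosh{\left(\frac{\pi \omega}{12} \right)}}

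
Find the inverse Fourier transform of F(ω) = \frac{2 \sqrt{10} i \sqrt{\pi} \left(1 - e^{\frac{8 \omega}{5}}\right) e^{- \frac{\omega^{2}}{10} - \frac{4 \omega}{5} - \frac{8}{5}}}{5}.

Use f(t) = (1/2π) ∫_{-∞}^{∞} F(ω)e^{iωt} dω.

f(t) = 4 e^{- \frac{5 t^{2}}{2}} \sin{\left(4 t \right)}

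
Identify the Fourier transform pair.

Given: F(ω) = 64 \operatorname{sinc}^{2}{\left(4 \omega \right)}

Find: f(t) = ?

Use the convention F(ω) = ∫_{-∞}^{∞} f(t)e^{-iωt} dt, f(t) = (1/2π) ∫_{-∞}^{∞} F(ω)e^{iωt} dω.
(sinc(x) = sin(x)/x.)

f(t) = 8 \left(\begin{cases} 1 - \frac{\left|{t}\right|}{8} & \text{for}\: \left|{t}\right| < 8 \\0 & \text{otherwise} \end{cases}\right)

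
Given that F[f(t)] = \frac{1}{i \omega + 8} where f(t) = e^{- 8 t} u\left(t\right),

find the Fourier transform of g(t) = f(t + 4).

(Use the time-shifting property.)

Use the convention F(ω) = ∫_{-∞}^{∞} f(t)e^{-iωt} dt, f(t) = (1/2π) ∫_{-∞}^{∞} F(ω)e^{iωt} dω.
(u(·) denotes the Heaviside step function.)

F[g](ω) = \frac{e^{4 i \omega}}{i \omega + 8}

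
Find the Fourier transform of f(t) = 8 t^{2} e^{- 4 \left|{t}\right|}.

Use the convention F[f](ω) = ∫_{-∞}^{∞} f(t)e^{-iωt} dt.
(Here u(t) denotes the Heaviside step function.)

F(ω) = \frac{128 \left(16 - 3 \omega^{2}\right)}{\left(\omega^{2} + 16\right)^{3}}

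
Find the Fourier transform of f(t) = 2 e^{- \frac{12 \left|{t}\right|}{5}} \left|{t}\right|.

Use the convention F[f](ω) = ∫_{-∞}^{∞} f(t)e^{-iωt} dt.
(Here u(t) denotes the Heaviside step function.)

F(ω) = \frac{100 \left(144 - 25 \omega^{2}\right)}{\left(25 \omega^{2} + 144\right)^{2}}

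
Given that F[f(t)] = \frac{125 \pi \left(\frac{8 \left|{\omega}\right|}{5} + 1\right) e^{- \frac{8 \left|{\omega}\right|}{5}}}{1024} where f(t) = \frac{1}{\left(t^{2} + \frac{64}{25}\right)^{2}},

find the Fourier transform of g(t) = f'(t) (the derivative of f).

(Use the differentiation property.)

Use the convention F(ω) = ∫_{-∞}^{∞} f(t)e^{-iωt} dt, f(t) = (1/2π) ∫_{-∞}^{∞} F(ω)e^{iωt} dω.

F[g](ω) = \frac{25 i \pi \omega \left(8 \left|{\omega}\right| + 5\right) e^{- \frac{8 \left|{\omega}\right|}{5}}}{1024}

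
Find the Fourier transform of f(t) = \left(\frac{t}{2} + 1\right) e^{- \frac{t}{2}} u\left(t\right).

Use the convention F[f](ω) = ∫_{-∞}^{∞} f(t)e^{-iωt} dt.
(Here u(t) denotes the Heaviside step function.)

F(ω) = \frac{4 \left(- i \omega - 1\right)}{4 \omega^{2} - 4 i \omega - 1}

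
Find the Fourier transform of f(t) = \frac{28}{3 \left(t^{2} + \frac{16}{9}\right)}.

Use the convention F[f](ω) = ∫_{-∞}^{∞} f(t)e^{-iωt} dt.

F(ω) = 7 \pi e^{- \frac{4 \left|{\omega}\right|}{3}}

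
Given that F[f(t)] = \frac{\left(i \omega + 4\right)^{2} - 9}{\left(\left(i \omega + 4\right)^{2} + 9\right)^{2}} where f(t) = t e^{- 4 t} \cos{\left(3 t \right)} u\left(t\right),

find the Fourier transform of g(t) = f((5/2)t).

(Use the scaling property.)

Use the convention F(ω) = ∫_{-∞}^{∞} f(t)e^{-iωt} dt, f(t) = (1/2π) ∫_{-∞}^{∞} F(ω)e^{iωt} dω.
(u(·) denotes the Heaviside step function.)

F[g](ω) = \frac{10 \left(4 \left(i \omega + 10\right)^{2} - 225\right)}{\left(4 \left(i \omega + 10\right)^{2} + 225\right)^{2}}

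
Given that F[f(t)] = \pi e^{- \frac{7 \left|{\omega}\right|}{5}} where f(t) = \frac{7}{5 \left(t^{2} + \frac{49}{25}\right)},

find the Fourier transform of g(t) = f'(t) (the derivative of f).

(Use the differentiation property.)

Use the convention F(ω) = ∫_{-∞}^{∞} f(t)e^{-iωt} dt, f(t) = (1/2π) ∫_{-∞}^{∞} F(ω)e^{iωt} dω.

F[g](ω) = i \pi \omega e^{- \frac{7 \left|{\omega}\right|}{5}}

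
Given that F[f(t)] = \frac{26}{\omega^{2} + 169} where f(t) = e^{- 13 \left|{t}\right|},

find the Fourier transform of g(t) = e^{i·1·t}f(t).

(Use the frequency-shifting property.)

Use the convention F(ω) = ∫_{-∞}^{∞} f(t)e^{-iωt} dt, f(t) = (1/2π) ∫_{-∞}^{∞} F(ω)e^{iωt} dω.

F[g](ω) = \frac{26}{\left(\omega - 1\right)^{2} + 169}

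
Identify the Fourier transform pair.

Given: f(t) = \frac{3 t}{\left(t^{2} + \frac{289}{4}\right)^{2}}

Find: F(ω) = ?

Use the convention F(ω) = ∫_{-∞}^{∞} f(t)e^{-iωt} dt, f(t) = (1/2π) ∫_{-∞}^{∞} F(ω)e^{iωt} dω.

F(ω) = - \frac{3 i \pi \omega e^{- \frac{17 \left|{\omega}\right|}{2}}}{17}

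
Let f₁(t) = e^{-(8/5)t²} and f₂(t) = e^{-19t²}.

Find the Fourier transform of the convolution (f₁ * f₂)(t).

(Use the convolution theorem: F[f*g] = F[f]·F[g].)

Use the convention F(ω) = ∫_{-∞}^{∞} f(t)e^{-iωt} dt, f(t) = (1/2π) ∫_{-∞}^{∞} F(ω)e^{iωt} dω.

F[f₁*f₂](ω) = \frac{\sqrt{190} \pi e^{- \frac{103 \omega^{2}}{608}}}{76}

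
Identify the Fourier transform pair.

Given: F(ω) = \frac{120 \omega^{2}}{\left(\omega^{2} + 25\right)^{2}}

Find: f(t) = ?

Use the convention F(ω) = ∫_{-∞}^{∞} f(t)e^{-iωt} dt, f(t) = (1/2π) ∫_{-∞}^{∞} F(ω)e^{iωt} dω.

f(t) = 6 \left(1 - 5 \left|{t}\right|\right) e^{- 5 \left|{t}\right|}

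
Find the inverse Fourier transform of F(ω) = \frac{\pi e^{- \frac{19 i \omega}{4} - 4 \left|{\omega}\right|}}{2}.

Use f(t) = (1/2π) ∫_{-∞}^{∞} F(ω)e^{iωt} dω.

f(t) = \frac{2}{\left(t - \frac{19}{4}\right)^{2} + 16}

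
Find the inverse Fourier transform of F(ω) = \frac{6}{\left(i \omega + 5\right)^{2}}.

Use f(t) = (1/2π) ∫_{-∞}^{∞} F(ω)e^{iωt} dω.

f(t) = 6 t e^{- 5 t} u\left(t\right)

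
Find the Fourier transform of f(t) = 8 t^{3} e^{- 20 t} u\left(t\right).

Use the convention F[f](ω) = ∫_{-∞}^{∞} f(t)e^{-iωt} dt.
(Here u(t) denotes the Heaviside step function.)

F(ω) = \frac{48}{\left(i \omega + 20\right)^{4}}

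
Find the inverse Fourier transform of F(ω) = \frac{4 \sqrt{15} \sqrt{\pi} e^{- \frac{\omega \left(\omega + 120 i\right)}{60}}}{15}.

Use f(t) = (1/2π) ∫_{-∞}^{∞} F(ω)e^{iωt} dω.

f(t) = 4 e^{- 15 \left(t - 2\right)^{2}}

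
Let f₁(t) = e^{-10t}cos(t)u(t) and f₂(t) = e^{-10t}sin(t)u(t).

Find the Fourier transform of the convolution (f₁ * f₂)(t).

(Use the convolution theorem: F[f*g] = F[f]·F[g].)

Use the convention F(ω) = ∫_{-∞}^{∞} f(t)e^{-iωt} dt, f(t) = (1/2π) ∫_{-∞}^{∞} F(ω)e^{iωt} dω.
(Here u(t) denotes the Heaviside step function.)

F[f₁*f₂](ω) = \frac{i \omega + 10}{\left(\left(i \omega + 10\right)^{2} + 1\right)^{2}}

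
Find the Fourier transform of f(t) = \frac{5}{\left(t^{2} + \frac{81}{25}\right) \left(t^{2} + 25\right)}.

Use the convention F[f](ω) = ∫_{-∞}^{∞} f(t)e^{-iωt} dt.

F(ω) = - \frac{25 \pi e^{- 5 \left|{\omega}\right|}}{544} + \frac{625 \pi e^{- \frac{9 \left|{\omega}\right|}{5}}}{4896}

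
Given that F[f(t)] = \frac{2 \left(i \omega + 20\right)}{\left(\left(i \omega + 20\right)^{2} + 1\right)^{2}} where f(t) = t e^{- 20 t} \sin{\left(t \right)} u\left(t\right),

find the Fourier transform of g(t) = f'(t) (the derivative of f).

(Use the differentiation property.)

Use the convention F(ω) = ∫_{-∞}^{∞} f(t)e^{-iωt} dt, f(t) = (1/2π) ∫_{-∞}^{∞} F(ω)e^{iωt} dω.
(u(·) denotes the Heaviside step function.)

F[g](ω) = \frac{2 i \omega \left(i \omega + 20\right)}{\left(\left(i \omega + 20\right)^{2} + 1\right)^{2}}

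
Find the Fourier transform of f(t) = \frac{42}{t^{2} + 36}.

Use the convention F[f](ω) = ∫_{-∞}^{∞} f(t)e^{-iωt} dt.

F(ω) = 7 \pi e^{- 6 \left|{\omega}\right|}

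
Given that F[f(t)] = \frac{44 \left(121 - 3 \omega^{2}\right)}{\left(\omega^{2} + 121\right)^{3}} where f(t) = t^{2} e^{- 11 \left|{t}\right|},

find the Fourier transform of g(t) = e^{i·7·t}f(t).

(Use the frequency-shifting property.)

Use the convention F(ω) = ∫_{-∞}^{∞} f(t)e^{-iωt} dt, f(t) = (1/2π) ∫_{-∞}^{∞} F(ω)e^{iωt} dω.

F[g](ω) = \frac{44 \left(121 - 3 \left(\omega - 7\right)^{2}\right)}{\left(\left(\omega - 7\right)^{2} + 121\right)^{3}}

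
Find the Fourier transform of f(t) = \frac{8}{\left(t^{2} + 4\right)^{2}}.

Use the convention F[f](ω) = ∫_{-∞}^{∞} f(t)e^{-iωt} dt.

F(ω) = \frac{\pi \left(2 \left|{\omega}\right| + 1\right) e^{- 2 \left|{\omega}\right|}}{2}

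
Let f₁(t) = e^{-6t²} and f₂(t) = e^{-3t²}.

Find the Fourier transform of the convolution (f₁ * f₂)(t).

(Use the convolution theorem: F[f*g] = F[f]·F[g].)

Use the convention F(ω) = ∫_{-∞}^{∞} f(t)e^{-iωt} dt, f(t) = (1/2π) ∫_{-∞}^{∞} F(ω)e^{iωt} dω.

F[f₁*f₂](ω) = \frac{\sqrt{2} \pi e^{- \frac{\omega^{2}}{8}}}{6}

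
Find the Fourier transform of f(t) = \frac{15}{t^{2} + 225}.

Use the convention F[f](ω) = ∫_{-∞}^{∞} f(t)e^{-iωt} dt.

F(ω) = \pi e^{- 15 \left|{\omega}\right|}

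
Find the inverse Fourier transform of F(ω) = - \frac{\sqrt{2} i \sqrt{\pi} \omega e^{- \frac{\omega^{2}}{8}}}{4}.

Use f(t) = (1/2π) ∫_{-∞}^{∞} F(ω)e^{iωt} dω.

f(t) = 2 t e^{- 2 t^{2}}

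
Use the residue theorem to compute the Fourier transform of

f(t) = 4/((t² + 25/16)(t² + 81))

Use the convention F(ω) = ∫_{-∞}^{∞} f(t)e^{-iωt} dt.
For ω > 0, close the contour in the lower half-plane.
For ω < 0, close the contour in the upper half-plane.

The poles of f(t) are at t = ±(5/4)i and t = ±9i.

Let g(z) = f(z)e^{-iωz}; for large |z| the factor e^{-iωz} decays in the lower half-plane when ω > 0 and in the upper half-plane when ω < 0.

Case ω > 0 (lower half-plane, clockwise contour ⇒ F(ω) = -2πi·ΣRes):
  Res_{z = - \frac{5 i}{4}} g(z) = \frac{128 i e^{- \frac{5 \omega}{4}}}{6355}
  Res_{z = - 9 i} g(z) = - \frac{32 i e^{- 9 \omega}}{11439}
  F(ω) = -2πi·ΣRes = - \frac{64 \pi e^{- 9 \omega}}{11439} + \frac{256 \pi e^{- \frac{5 \omega}{4}}}{6355}

Case ω < 0 (upper half-plane, counterclockwise contour ⇒ F(ω) = +2πi·ΣRes):
  Res_{z = \frac{5 i}{4}} g(z) = - \frac{128 i e^{\frac{5 \omega}{4}}}{6355}
  Res_{z = 9 i} g(z) = \frac{32 i e^{9 \omega}}{11439}
  F(ω) = 2πi·ΣRes = \frac{64 \pi \left(36 e^{\frac{5 \omega}{4}} - 5 e^{9 \omega}\right)}{57195}

Both cases combine into a single formula in |ω|:

F(ω) = - \frac{64 \pi e^{- 9 \left|{\omega}\right|}}{11439} + \frac{256 \pi e^{- \frac{5 \left|{\omega}\right|}{4}}}{6355}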